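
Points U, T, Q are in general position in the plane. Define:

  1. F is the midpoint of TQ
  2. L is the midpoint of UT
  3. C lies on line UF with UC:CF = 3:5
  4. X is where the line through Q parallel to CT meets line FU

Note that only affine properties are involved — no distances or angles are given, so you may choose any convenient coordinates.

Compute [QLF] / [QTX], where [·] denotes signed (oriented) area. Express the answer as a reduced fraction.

[QLF]:[QTX] = 2/5

Choose coordinates U = (0, 0), T = (1, 0), Q = (0, 1).
1. F is the midpoint of TQ ⇒ F = (1/2, 1/2)
2. L is the midpoint of UT ⇒ L = (1/2, 0)
3. C lies on line UF with UC:CF = 3:5 ⇒ C = (3/16, 3/16)
4. X is where the line through Q parallel to CT meets line FU ⇒ X = (13/16, 13/16)
2·[QLF] = 1/4, 2·[QTX] = 5/8
[QLF]:[QTX] = 1/4:5/8 = 2/5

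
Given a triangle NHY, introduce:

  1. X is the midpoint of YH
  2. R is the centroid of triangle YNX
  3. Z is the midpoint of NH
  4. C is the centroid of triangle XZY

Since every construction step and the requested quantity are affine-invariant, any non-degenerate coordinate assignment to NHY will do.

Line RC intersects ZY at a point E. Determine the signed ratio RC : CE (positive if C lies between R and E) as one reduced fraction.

Set N = (0, 0), H = (1, 0), Y = (0, 1); any affine frame gives the same invariant.
1. X is the midpoint of YH ⇒ X = (1/2, 1/2)
2. R is the centroid of triangle YNX ⇒ R = (1/6, 1/2)
3. Z is the midpoint of NH ⇒ Z = (1/2, 0)
4. C is the centroid of triangle XZY ⇒ C = (1/3, 1/2)
line RC meets ZY at E = (1/4, 1/2)
C = R + t·(E−R) with t = 2, so RC:CE = 2:-1

RC:CE = -2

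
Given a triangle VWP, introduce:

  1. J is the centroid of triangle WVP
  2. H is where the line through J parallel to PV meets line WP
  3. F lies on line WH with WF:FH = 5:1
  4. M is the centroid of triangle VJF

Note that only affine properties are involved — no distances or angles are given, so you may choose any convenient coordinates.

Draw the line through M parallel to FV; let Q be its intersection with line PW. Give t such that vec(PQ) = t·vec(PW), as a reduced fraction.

t = 37/81

Work in coordinates with V = (0, 0), W = (1, 0), P = (0, 1).
1. J is the centroid of triangle WVP ⇒ J = (1/3, 1/3)
2. H is where the line through J parallel to PV meets line WP ⇒ H = (1/3, 2/3)
3. F lies on line WH with WF:FH = 5:1 ⇒ F = (4/9, 5/9)
4. M is the centroid of triangle VJF ⇒ M = (7/27, 8/27)
through M parallel to FV: direction (-4/9, -5/9); meets PW at Q = (37/81, 44/81)
Q = P + t·(W−P) with t = 37/81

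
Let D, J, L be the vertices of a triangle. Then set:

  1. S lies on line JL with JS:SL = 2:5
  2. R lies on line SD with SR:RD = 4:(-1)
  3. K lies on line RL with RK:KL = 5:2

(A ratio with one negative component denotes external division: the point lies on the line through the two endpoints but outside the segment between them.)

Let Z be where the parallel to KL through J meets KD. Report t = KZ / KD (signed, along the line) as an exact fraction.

t = 28/5

Work in coordinates with D = (0, 0), J = (1, 0), L = (0, 1).
1. S lies on line JL with JS:SL = 2:5 ⇒ S = (5/7, 2/7)
2. R lies on line SD with SR:RD = 4:(-1) ⇒ R = (-5/21, -2/21)
3. K lies on line RL with RK:KL = 5:2 ⇒ K = (-10/147, 101/147)
through J parallel to KL: direction (10/147, 46/147); meets KD at Z = (46/147, -2323/735)
Z = K + t·(D−K) with t = 28/5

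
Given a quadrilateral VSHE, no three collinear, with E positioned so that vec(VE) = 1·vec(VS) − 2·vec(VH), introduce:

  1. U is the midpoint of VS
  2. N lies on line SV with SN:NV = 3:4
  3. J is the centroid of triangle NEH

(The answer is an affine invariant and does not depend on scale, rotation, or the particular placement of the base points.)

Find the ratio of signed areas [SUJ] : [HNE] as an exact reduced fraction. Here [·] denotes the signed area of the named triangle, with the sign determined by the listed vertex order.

[SUJ]:[HNE] = -7/30

Work in coordinates with V = (0, 0), S = (1, 0), H = (0, 1), E = (1, -2).
1. U is the midpoint of VS ⇒ U = (1/2, 0)
2. N lies on line SV with SN:NV = 3:4 ⇒ N = (4/7, 0)
3. J is the centroid of triangle NEH ⇒ J = (11/21, -1/3)
2·[SUJ] = 1/6, 2·[HNE] = -5/7
[SUJ]:[HNE] = 1/6:-5/7 = -7/30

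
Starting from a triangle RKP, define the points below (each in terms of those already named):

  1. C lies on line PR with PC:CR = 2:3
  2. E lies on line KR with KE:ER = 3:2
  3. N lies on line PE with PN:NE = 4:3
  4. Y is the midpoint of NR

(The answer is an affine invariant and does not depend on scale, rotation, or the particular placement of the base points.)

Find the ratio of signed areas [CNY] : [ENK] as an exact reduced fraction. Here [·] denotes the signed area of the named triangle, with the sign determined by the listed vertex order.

Work in coordinates with R = (0, 0), K = (1, 0), P = (0, 1).
1. C lies on line PR with PC:CR = 2:3 ⇒ C = (0, 3/5)
2. E lies on line KR with KE:ER = 3:2 ⇒ E = (2/5, 0)
3. N lies on line PE with PN:NE = 4:3 ⇒ N = (8/35, 3/7)
4. Y is the midpoint of NR ⇒ Y = (4/35, 3/14)
2·[CNY] = -12/175, 2·[ENK] = -9/35
[CNY]:[ENK] = -12/175:-9/35 = 4/15

[CNY]:[ENK] = 4/15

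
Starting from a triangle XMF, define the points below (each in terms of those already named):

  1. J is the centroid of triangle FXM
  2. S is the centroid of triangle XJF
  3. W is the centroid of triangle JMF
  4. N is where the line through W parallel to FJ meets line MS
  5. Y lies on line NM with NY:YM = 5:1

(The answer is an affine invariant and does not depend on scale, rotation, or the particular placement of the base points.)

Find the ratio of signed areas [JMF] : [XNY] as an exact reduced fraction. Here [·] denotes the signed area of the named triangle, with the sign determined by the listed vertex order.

[JMF]:[XNY] = -9/5

Choose coordinates X = (0, 0), M = (1, 0), F = (0, 1).
1. J is the centroid of triangle FXM ⇒ J = (1/3, 1/3)
2. S is the centroid of triangle XJF ⇒ S = (1/9, 4/9)
3. W is the centroid of triangle JMF ⇒ W = (4/9, 4/9)
4. N is where the line through W parallel to FJ meets line MS ⇒ N = (5/9, 2/9)
5. Y lies on line NM with NY:YM = 5:1 ⇒ Y = (25/27, 1/27)
2·[JMF] = 1/3, 2·[XNY] = -5/27
[JMF]:[XNY] = 1/3:-5/27 = -9/5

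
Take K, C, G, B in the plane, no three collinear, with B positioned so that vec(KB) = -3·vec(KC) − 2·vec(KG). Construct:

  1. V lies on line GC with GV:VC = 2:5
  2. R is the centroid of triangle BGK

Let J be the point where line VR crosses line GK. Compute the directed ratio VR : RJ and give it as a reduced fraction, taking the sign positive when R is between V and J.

Set K = (0, 0), C = (1, 0), G = (0, 1), B = (-3, -2); any affine frame gives the same invariant.
1. V lies on line GC with GV:VC = 2:5 ⇒ V = (2/7, 5/7)
2. R is the centroid of triangle BGK ⇒ R = (-1, -1/3)
line VR meets GK at J = (0, 13/27)
R = V + t·(J−V) with t = 9/2, so VR:RJ = 9/2:-7/2

VR:RJ = -9/7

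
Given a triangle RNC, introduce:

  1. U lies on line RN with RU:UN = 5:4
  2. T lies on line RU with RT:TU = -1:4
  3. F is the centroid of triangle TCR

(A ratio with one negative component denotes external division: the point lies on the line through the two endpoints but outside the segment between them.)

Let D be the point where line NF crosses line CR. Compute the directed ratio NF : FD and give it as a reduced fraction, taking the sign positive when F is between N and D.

NF:FD = -86/5

Work in coordinates with R = (0, 0), N = (1, 0), C = (0, 1).
1. U lies on line RN with RU:UN = 5:4 ⇒ U = (5/9, 0)
2. T lies on line RU with RT:TU = -1:4 ⇒ T = (-5/27, 0)
3. F is the centroid of triangle TCR ⇒ F = (-5/81, 1/3)
line NF meets CR at D = (0, 27/86)
F = N + t·(D−N) with t = 86/81, so NF:FD = 86/81:-5/81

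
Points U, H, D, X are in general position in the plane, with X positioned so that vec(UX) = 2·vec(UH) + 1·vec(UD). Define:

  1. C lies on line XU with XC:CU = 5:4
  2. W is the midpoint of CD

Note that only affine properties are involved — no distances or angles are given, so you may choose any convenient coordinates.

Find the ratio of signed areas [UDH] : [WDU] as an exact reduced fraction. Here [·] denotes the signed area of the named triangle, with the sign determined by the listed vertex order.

Choose coordinates U = (0, 0), H = (1, 0), D = (0, 1), X = (2, 1).
1. C lies on line XU with XC:CU = 5:4 ⇒ C = (8/9, 4/9)
2. W is the midpoint of CD ⇒ W = (4/9, 13/18)
2·[UDH] = -1, 2·[WDU] = 4/9
[UDH]:[WDU] = -1:4/9 = -9/4

[UDH]:[WDU] = -9/4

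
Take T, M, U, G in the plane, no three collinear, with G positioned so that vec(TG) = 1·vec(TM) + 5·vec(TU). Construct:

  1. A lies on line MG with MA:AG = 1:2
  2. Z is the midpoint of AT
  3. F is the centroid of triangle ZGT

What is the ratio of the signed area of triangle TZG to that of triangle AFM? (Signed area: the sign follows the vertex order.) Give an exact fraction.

Set T = (0, 0), M = (1, 0), U = (0, 1), G = (1, 5); any affine frame gives the same invariant.
1. A lies on line MG with MA:AG = 1:2 ⇒ A = (1, 5/3)
2. Z is the midpoint of AT ⇒ Z = (1/2, 5/6)
3. F is the centroid of triangle ZGT ⇒ F = (1/2, 35/18)
2·[TZG] = 5/3, 2·[AFM] = 5/6
[TZG]:[AFM] = 5/3:5/6 = 2

[TZG]:[AFM] = 2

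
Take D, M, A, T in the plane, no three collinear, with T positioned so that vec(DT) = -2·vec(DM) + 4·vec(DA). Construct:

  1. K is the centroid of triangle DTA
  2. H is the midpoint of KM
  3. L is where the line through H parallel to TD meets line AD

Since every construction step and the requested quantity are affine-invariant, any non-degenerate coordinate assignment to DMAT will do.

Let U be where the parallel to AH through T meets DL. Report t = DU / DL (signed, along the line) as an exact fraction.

t = 12/7

Assign D = (0, 0), M = (1, 0), A = (0, 1), T = (-2, 4) — the answer is frame-independent, so this choice is without loss of generality.
1. K is the centroid of triangle DTA ⇒ K = (-2/3, 5/3)
2. H is the midpoint of KM ⇒ H = (1/6, 5/6)
3. L is where the line through H parallel to TD meets line AD ⇒ L = (0, 7/6)
through T parallel to AH: direction (1/6, -1/6); meets DL at U = (0, 2)
U = D + t·(L−D) with t = 12/7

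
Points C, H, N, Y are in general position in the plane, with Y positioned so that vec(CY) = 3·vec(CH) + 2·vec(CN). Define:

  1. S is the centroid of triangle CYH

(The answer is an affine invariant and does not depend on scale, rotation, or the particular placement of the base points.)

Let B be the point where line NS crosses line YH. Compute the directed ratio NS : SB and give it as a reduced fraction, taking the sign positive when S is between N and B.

NS:SB = 5

Set C = (0, 0), H = (1, 0), N = (0, 1), Y = (3, 2); any affine frame gives the same invariant.
1. S is the centroid of triangle CYH ⇒ S = (4/3, 2/3)
line NS meets YH at B = (8/5, 3/5)
S = N + t·(B−N) with t = 5/6, so NS:SB = 5/6:1/6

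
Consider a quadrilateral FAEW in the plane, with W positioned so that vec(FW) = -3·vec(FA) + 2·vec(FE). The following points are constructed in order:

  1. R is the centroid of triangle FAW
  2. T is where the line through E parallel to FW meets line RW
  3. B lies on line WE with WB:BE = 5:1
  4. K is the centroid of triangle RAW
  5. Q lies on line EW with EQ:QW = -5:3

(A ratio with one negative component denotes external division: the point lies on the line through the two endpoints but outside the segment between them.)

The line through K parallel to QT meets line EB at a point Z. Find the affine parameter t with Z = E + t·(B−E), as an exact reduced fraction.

t = 20/3

Choose coordinates F = (0, 0), A = (1, 0), E = (0, 1), W = (-3, 2).
1. R is the centroid of triangle FAW ⇒ R = (-2/3, 2/3)
2. T is where the line through E parallel to FW meets line RW ⇒ T = (15/2, -4)
3. B lies on line WE with WB:BE = 5:1 ⇒ B = (-1/2, 7/6)
4. K is the centroid of triangle RAW ⇒ K = (-8/9, 8/9)
5. Q lies on line EW with EQ:QW = -5:3 ⇒ Q = (-15/2, 7/2)
through K parallel to QT: direction (15, -15/2); meets EB at Z = (-10/3, 19/9)
Z = E + t·(B−E) with t = 20/3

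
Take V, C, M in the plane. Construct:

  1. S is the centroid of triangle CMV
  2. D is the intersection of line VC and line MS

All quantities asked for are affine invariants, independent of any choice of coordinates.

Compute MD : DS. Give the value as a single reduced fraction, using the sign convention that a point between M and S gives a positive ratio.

MD:DS = -3

Set V = (0, 0), C = (1, 0), M = (0, 1); any affine frame gives the same invariant.
1. S is the centroid of triangle CMV ⇒ S = (1/3, 1/3)
2. D is the intersection of line VC and line MS ⇒ D = (1/2, 0)
D = M + t·(S−M) with t = 3/2, so MD:DS = t:(1−t) = 3/2:-1/2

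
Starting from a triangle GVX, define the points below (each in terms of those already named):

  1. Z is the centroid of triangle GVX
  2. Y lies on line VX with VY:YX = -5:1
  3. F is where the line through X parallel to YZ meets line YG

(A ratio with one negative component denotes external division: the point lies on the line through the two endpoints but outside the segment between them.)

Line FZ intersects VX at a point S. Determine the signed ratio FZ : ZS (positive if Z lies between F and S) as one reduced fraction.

Work in coordinates with G = (0, 0), V = (1, 0), X = (0, 1).
1. Z is the centroid of triangle GVX ⇒ Z = (1/3, 1/3)
2. Y lies on line VX with VY:YX = -5:1 ⇒ Y = (-1/4, 5/4)
3. F is where the line through X parallel to YZ meets line YG ⇒ F = (-7/24, 35/24)
line FZ meets VX at S = (-1/12, 13/12)
Z = F + t·(S−F) with t = 3, so FZ:ZS = 3:-2

FZ:ZS = -3/2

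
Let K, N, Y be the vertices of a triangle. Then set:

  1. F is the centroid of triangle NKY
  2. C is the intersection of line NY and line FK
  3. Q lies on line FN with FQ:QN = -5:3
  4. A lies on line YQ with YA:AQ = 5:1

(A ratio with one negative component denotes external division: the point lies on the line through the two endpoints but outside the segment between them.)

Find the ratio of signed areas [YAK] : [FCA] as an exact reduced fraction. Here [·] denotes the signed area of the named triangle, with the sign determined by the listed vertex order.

Choose coordinates K = (0, 0), N = (1, 0), Y = (0, 1).
1. F is the centroid of triangle NKY ⇒ F = (1/3, 1/3)
2. C is the intersection of line NY and line FK ⇒ C = (1/2, 1/2)
3. Q lies on line FN with FQ:QN = -5:3 ⇒ Q = (2, -1/2)
4. A lies on line YQ with YA:AQ = 5:1 ⇒ A = (5/3, -1/4)
2·[YAK] = -5/3, 2·[FCA] = -23/72
[YAK]:[FCA] = -5/3:-23/72 = 120/23

[YAK]:[FCA] = 120/23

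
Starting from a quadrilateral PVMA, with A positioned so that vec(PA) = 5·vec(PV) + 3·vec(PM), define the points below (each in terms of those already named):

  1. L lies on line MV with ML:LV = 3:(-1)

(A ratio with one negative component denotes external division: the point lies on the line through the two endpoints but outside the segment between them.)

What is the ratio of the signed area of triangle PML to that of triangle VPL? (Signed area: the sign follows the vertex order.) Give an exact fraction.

Set P = (0, 0), V = (1, 0), M = (0, 1), A = (5, 3); any affine frame gives the same invariant.
1. L lies on line MV with ML:LV = 3:(-1) ⇒ L = (3/2, -1/2)
2·[PML] = -3/2, 2·[VPL] = 1/2
[PML]:[VPL] = -3/2:1/2 = -3

[PML]:[VPL] = -3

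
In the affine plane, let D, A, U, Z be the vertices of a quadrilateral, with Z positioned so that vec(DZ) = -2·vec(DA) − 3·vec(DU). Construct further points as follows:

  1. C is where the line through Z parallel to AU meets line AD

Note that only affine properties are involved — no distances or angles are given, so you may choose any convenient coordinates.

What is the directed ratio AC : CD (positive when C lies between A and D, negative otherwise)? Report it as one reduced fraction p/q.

AC:CD = -6/5

Work in coordinates with D = (0, 0), A = (1, 0), U = (0, 1), Z = (-2, -3).
1. C is where the line through Z parallel to AU meets line AD ⇒ C = (-5, 0)
C = A + t·(D−A) with t = 6, so AC:CD = t:(1−t) = 6:-5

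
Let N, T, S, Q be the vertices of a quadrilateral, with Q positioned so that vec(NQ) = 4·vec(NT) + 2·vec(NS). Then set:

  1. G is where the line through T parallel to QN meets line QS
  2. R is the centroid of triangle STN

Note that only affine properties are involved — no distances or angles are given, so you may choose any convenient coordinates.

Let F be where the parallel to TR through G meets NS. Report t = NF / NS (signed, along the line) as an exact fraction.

Choose coordinates N = (0, 0), T = (1, 0), S = (0, 1), Q = (4, 2).
1. G is where the line through T parallel to QN meets line QS ⇒ G = (6, 5/2)
2. R is the centroid of triangle STN ⇒ R = (1/3, 1/3)
through G parallel to TR: direction (-2/3, 1/3); meets NS at F = (0, 11/2)
F = N + t·(S−N) with t = 11/2

t = 11/2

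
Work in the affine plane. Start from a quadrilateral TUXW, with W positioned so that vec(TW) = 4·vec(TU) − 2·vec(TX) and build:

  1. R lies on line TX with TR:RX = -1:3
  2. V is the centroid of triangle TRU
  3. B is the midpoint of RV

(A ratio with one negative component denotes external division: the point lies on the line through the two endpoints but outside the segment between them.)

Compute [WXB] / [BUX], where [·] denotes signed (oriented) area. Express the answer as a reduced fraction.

[WXB]:[BUX] = 29/7

Choose coordinates T = (0, 0), U = (1, 0), X = (0, 1), W = (4, -2).
1. R lies on line TX with TR:RX = -1:3 ⇒ R = (0, -1/2)
2. V is the centroid of triangle TRU ⇒ V = (1/3, -1/6)
3. B is the midpoint of RV ⇒ B = (1/6, -1/3)
2·[WXB] = 29/6, 2·[BUX] = 7/6
[WXB]:[BUX] = 29/6:7/6 = 29/7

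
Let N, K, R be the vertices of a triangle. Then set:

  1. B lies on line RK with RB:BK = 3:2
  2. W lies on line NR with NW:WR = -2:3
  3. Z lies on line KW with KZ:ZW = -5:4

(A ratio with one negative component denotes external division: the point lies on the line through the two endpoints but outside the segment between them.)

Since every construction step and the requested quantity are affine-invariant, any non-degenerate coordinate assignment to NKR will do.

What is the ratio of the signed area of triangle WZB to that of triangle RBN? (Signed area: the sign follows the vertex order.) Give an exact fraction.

[WZB]:[RBN] = 8

Work in coordinates with N = (0, 0), K = (1, 0), R = (0, 1).
1. B lies on line RK with RB:BK = 3:2 ⇒ B = (3/5, 2/5)
2. W lies on line NR with NW:WR = -2:3 ⇒ W = (0, -2)
3. Z lies on line KW with KZ:ZW = -5:4 ⇒ Z = (-4, -10)
2·[WZB] = -24/5, 2·[RBN] = -3/5
[WZB]:[RBN] = -24/5:-3/5 = 8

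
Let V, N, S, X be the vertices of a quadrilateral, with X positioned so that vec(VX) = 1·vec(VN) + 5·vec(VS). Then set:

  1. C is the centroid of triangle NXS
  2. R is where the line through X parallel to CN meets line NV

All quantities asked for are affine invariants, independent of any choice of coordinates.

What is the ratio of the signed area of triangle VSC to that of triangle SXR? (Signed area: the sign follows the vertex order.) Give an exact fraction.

[VSC]:[SXR] = 2/25

Work in coordinates with V = (0, 0), N = (1, 0), S = (0, 1), X = (1, 5).
1. C is the centroid of triangle NXS ⇒ C = (2/3, 2)
2. R is where the line through X parallel to CN meets line NV ⇒ R = (11/6, 0)
2·[VSC] = -2/3, 2·[SXR] = -25/3
[VSC]:[SXR] = -2/3:-25/3 = 2/25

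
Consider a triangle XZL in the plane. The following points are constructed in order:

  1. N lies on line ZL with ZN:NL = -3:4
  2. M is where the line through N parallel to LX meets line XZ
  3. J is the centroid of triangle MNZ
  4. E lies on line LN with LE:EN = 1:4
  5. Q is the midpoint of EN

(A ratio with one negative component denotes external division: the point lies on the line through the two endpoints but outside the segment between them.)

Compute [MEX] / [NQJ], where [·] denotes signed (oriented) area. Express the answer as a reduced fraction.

[MEX]:[NQJ] = -1/2

Assign X = (0, 0), Z = (1, 0), L = (0, 1) — the answer is frame-independent, so this choice is without loss of generality.
1. N lies on line ZL with ZN:NL = -3:4 ⇒ N = (4, -3)
2. M is where the line through N parallel to LX meets line XZ ⇒ M = (4, 0)
3. J is the centroid of triangle MNZ ⇒ J = (3, -1)
4. E lies on line LN with LE:EN = 1:4 ⇒ E = (4/5, 1/5)
5. Q is the midpoint of EN ⇒ Q = (12/5, -7/5)
2·[MEX] = 4/5, 2·[NQJ] = -8/5
[MEX]:[NQJ] = 4/5:-8/5 = -1/2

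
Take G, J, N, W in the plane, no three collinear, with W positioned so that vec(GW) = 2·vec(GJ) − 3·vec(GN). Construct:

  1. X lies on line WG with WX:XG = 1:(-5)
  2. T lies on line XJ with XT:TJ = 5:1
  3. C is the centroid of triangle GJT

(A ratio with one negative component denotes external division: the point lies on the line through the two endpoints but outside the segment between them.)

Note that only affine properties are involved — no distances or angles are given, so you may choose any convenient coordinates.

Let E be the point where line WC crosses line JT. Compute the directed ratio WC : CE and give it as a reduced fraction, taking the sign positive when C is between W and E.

Assign G = (0, 0), J = (1, 0), N = (0, 1), W = (2, -3) — the answer is frame-independent, so this choice is without loss of generality.
1. X lies on line WG with WX:XG = 1:(-5) ⇒ X = (5/2, -15/4)
2. T lies on line XJ with XT:TJ = 5:1 ⇒ T = (5/4, -5/8)
3. C is the centroid of triangle GJT ⇒ C = (3/4, -5/24)
line WC meets JT at E = (31/8, -115/16)
C = W + t·(E−W) with t = -2/3, so WC:CE = -2/3:5/3

WC:CE = -2/5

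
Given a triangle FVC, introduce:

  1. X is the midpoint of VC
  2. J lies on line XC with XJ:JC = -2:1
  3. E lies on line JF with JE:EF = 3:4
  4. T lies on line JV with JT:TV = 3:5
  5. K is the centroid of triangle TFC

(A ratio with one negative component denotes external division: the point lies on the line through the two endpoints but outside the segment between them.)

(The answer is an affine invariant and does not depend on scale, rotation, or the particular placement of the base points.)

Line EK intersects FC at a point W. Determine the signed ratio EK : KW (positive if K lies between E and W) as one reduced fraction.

EK:KW = -103/7

Assign F = (0, 0), V = (1, 0), C = (0, 1) — the answer is frame-independent, so this choice is without loss of generality.
1. X is the midpoint of VC ⇒ X = (1/2, 1/2)
2. J lies on line XC with XJ:JC = -2:1 ⇒ J = (-1/2, 3/2)
3. E lies on line JF with JE:EF = 3:4 ⇒ E = (-2/7, 6/7)
4. T lies on line JV with JT:TV = 3:5 ⇒ T = (1/16, 15/16)
5. K is the centroid of triangle TFC ⇒ K = (1/48, 31/48)
line EK meets FC at W = (0, 68/103)
K = E + t·(W−E) with t = 103/96, so EK:KW = 103/96:-7/96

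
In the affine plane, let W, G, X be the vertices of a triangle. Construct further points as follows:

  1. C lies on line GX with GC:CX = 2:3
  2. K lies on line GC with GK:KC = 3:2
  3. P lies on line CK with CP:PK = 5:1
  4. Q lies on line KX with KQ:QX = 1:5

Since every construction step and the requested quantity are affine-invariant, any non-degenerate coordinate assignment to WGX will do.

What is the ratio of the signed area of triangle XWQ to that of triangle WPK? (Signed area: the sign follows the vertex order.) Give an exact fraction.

Set W = (0, 0), G = (1, 0), X = (0, 1); any affine frame gives the same invariant.
1. C lies on line GX with GC:CX = 2:3 ⇒ C = (3/5, 2/5)
2. K lies on line GC with GK:KC = 3:2 ⇒ K = (19/25, 6/25)
3. P lies on line CK with CP:PK = 5:1 ⇒ P = (11/15, 4/15)
4. Q lies on line KX with KQ:QX = 1:5 ⇒ Q = (19/30, 11/30)
2·[XWQ] = 19/30, 2·[WPK] = -2/75
[XWQ]:[WPK] = 19/30:-2/75 = -95/4

[XWQ]:[WPK] = -95/4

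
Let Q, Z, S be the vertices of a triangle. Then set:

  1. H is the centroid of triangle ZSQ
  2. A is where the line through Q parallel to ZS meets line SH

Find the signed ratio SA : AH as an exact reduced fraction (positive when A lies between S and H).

Assign Q = (0, 0), Z = (1, 0), S = (0, 1) — the answer is frame-independent, so this choice is without loss of generality.
1. H is the centroid of triangle ZSQ ⇒ H = (1/3, 1/3)
2. A is where the line through Q parallel to ZS meets line SH ⇒ A = (1, -1)
A = S + t·(H−S) with t = 3, so SA:AH = t:(1−t) = 3:-2

SA:AH = -3/2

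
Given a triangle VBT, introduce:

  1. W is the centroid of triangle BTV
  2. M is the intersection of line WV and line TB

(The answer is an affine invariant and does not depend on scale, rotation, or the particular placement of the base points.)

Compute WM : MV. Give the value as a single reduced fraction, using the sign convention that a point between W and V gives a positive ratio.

WM:MV = -1/3

Assign V = (0, 0), B = (1, 0), T = (0, 1) — the answer is frame-independent, so this choice is without loss of generality.
1. W is the centroid of triangle BTV ⇒ W = (1/3, 1/3)
2. M is the intersection of line WV and line TB ⇒ M = (1/2, 1/2)
M = W + t·(V−W) with t = -1/2, so WM:MV = t:(1−t) = -1/2:3/2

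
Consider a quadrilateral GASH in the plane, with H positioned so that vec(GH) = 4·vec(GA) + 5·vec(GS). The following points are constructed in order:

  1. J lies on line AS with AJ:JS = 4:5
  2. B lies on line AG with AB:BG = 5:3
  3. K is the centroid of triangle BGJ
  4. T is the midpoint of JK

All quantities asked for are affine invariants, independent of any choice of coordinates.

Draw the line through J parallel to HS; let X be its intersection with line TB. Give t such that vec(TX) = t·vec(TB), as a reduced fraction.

Set G = (0, 0), A = (1, 0), S = (0, 1), H = (4, 5); any affine frame gives the same invariant.
1. J lies on line AS with AJ:JS = 4:5 ⇒ J = (5/9, 4/9)
2. B lies on line AG with AB:BG = 5:3 ⇒ B = (3/8, 0)
3. K is the centroid of triangle BGJ ⇒ K = (67/216, 4/27)
4. T is the midpoint of JK ⇒ T = (187/432, 8/27)
through J parallel to HS: direction (-4, -4); meets TB at X = (407/927, 304/927)
X = T + t·(B−T) with t = -11/103

t = -11/103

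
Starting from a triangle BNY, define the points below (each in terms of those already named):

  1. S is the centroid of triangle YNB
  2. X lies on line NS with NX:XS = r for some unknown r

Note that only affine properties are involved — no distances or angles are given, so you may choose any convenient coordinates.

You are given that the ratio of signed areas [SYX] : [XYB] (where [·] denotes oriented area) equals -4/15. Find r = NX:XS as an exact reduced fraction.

Set B = (0, 0), N = (1, 0), Y = (0, 1); any affine frame gives the same invariant.
1. S is the centroid of triangle YNB ⇒ S = (1/3, 1/3)
2. With NX:XS = r, write λ = r/(r+1) so X = N + λ·(S−N); X is affine-linear in λ
Every point depending on X is an affine combination of X and λ-independent points, so each such coordinate is linear in λ; the λ² term in each signed area is a multiple of (S−N)×(S−N) = 0, so 2·[SYX] and 2·[XYB] are each linear in λ. Evaluating at λ=0 and λ=1:
  2·[SYX] = 1/3·λ − 1/3,   2·[XYB] = -2/3·λ + 1
So [SYX]:[XYB] = (1/3·λ − 1/3) / (-2/3·λ + 1). Setting this equal to -4/15:
  1/3·λ − 1/3 = -4/15·(-2/3·λ + 1)  ⇒  λ = 3/7
Then r = λ/(1−λ) = (3/7)/(4/7) = 3/4. Check: with r = 3/4, X = (5/7, 1/7) and [SYX]:[XYB] = -4/15 as required.

r = 3/4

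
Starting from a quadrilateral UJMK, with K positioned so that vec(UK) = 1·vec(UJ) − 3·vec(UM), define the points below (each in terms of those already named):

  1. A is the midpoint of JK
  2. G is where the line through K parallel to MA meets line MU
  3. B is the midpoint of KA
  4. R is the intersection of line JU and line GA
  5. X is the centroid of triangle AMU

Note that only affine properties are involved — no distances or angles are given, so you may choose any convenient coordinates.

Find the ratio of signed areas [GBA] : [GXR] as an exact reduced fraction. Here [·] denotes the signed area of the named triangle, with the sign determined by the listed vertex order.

[GBA]:[GXR] = 9/4

Work in coordinates with U = (0, 0), J = (1, 0), M = (0, 1), K = (1, -3).
1. A is the midpoint of JK ⇒ A = (1, -3/2)
2. G is where the line through K parallel to MA meets line MU ⇒ G = (0, -1/2)
3. B is the midpoint of KA ⇒ B = (1, -9/4)
4. R is the intersection of line JU and line GA ⇒ R = (-1/2, 0)
5. X is the centroid of triangle AMU ⇒ X = (1/3, -1/6)
2·[GBA] = 3/4, 2·[GXR] = 1/3
[GBA]:[GXR] = 3/4:1/3 = 9/4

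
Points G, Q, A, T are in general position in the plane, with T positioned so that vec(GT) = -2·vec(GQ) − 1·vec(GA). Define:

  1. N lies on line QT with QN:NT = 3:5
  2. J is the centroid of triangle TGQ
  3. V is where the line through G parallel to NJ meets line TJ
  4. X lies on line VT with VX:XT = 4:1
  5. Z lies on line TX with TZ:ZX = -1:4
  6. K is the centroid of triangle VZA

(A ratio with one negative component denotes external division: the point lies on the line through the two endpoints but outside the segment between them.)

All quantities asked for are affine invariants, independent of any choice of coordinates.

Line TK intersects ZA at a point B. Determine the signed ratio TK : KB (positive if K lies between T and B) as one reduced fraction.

Set G = (0, 0), Q = (1, 0), A = (0, 1), T = (-2, -1); any affine frame gives the same invariant.
1. N lies on line QT with QN:NT = 3:5 ⇒ N = (-1/8, -3/8)
2. J is the centroid of triangle TGQ ⇒ J = (-1/3, -1/3)
3. V is where the line through G parallel to NJ meets line TJ ⇒ V = (1/3, -1/15)
4. X lies on line VT with VX:XT = 4:1 ⇒ X = (-23/15, -61/75)
5. Z lies on line TX with TZ:ZX = -1:4 ⇒ Z = (-97/45, -239/225)
6. K is the centroid of triangle VZA ⇒ K = (-82/135, -29/675)
line TK meets ZA at B = (-1358/585, -3571/2925)
K = T + t·(B−T) with t = -13/3, so TK:KB = -13/3:16/3

TK:KB = -13/16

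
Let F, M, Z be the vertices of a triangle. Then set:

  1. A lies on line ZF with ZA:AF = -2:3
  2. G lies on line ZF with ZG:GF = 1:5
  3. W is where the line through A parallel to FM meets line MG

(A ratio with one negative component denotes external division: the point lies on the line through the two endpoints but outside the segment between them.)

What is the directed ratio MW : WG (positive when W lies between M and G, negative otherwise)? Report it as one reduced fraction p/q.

MW:WG = -18/13

Assign F = (0, 0), M = (1, 0), Z = (0, 1) — the answer is frame-independent, so this choice is without loss of generality.
1. A lies on line ZF with ZA:AF = -2:3 ⇒ A = (0, 3)
2. G lies on line ZF with ZG:GF = 1:5 ⇒ G = (0, 5/6)
3. W is where the line through A parallel to FM meets line MG ⇒ W = (-13/5, 3)
W = M + t·(G−M) with t = 18/5, so MW:WG = t:(1−t) = 18/5:-13/5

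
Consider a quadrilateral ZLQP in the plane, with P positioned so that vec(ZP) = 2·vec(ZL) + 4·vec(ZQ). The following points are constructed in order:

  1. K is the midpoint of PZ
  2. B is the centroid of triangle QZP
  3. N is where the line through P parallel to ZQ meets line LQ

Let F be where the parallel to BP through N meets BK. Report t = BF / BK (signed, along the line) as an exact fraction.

t = 20

Choose coordinates Z = (0, 0), L = (1, 0), Q = (0, 1), P = (2, 4).
1. K is the midpoint of PZ ⇒ K = (1, 2)
2. B is the centroid of triangle QZP ⇒ B = (2/3, 5/3)
3. N is where the line through P parallel to ZQ meets line LQ ⇒ N = (2, -1)
through N parallel to BP: direction (4/3, 7/3); meets BK at F = (22/3, 25/3)
F = B + t·(K−B) with t = 20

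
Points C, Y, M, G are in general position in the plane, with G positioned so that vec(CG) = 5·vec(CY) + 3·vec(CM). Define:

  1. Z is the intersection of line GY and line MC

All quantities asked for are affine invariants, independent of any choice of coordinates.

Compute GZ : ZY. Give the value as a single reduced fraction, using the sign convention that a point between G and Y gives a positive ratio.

GZ:ZY = -5

Work in coordinates with C = (0, 0), Y = (1, 0), M = (0, 1), G = (5, 3).
1. Z is the intersection of line GY and line MC ⇒ Z = (0, -3/4)
Z = G + t·(Y−G) with t = 5/4, so GZ:ZY = t:(1−t) = 5/4:-1/4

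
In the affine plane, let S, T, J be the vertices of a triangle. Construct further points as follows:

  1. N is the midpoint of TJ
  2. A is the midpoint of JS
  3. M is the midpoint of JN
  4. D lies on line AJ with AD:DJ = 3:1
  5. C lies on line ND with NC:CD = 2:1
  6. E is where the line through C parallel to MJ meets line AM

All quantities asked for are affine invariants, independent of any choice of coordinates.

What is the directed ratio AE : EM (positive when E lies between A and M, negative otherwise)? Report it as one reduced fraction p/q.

Choose coordinates S = (0, 0), T = (1, 0), J = (0, 1).
1. N is the midpoint of TJ ⇒ N = (1/2, 1/2)
2. A is the midpoint of JS ⇒ A = (0, 1/2)
3. M is the midpoint of JN ⇒ M = (1/4, 3/4)
4. D lies on line AJ with AD:DJ = 3:1 ⇒ D = (0, 7/8)
5. C lies on line ND with NC:CD = 2:1 ⇒ C = (1/6, 3/4)
6. E is where the line through C parallel to MJ meets line AM ⇒ E = (5/24, 17/24)
E = A + t·(M−A) with t = 5/6, so AE:EM = t:(1−t) = 5/6:1/6

AE:EM = 5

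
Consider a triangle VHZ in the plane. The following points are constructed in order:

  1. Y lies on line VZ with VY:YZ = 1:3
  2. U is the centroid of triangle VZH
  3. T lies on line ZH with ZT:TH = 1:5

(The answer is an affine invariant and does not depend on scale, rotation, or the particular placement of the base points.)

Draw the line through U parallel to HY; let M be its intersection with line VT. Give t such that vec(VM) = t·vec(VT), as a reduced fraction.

t = 10/21

Choose coordinates V = (0, 0), H = (1, 0), Z = (0, 1).
1. Y lies on line VZ with VY:YZ = 1:3 ⇒ Y = (0, 1/4)
2. U is the centroid of triangle VZH ⇒ U = (1/3, 1/3)
3. T lies on line ZH with ZT:TH = 1:5 ⇒ T = (1/6, 5/6)
through U parallel to HY: direction (-1, 1/4); meets VT at M = (5/63, 25/63)
M = V + t·(T−V) with t = 10/21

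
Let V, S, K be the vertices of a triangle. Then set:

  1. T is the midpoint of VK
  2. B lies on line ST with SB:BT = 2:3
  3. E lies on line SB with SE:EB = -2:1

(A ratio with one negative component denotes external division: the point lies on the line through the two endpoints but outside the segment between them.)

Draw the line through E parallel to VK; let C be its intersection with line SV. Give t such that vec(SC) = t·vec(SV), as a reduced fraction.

Assign V = (0, 0), S = (1, 0), K = (0, 1) — the answer is frame-independent, so this choice is without loss of generality.
1. T is the midpoint of VK ⇒ T = (0, 1/2)
2. B lies on line ST with SB:BT = 2:3 ⇒ B = (3/5, 1/5)
3. E lies on line SB with SE:EB = -2:1 ⇒ E = (1/5, 2/5)
through E parallel to VK: direction (0, 1); meets SV at C = (1/5, 0)
C = S + t·(V−S) with t = 4/5

t = 4/5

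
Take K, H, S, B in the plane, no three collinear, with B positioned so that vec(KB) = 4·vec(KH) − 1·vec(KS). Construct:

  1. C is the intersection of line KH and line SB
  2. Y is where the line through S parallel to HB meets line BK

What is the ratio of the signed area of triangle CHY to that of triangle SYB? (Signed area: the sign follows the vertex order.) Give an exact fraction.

Set K = (0, 0), H = (1, 0), S = (0, 1), B = (4, -1); any affine frame gives the same invariant.
1. C is the intersection of line KH and line SB ⇒ C = (2, 0)
2. Y is where the line through S parallel to HB meets line BK ⇒ Y = (12, -3)
2·[CHY] = 3, 2·[SYB] = -8
[CHY]:[SYB] = 3:-8 = -3/8

[CHY]:[SYB] = -3/8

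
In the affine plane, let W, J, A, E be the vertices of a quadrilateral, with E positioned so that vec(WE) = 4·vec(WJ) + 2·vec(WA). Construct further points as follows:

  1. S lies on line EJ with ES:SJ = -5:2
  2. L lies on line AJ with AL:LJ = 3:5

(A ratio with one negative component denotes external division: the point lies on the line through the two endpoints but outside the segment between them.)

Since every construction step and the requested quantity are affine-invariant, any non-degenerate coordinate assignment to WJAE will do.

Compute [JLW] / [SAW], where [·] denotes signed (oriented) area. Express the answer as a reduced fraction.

[JLW]:[SAW] = -5/8

Set W = (0, 0), J = (1, 0), A = (0, 1), E = (4, 2); any affine frame gives the same invariant.
1. S lies on line EJ with ES:SJ = -5:2 ⇒ S = (-1, -4/3)
2. L lies on line AJ with AL:LJ = 3:5 ⇒ L = (3/8, 5/8)
2·[JLW] = 5/8, 2·[SAW] = -1
[JLW]:[SAW] = 5/8:-1 = -5/8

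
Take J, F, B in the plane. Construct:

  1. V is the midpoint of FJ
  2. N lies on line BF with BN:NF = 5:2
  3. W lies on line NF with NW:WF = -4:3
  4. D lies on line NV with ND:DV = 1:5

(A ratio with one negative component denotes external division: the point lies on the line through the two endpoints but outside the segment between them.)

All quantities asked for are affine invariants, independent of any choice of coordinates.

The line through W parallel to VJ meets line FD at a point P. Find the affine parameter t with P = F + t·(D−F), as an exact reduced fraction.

t = -18/5

Choose coordinates J = (0, 0), F = (1, 0), B = (0, 1).
1. V is the midpoint of FJ ⇒ V = (1/2, 0)
2. N lies on line BF with BN:NF = 5:2 ⇒ N = (5/7, 2/7)
3. W lies on line NF with NW:WF = -4:3 ⇒ W = (13/7, -6/7)
4. D lies on line NV with ND:DV = 1:5 ⇒ D = (19/28, 5/21)
through W parallel to VJ: direction (-1/2, 0); meets FD at P = (151/70, -6/7)
P = F + t·(D−F) with t = -18/5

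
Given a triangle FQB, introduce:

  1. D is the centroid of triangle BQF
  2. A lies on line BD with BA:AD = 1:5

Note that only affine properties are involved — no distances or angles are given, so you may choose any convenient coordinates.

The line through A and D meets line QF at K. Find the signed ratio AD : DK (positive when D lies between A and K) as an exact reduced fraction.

Work in coordinates with F = (0, 0), Q = (1, 0), B = (0, 1).
1. D is the centroid of triangle BQF ⇒ D = (1/3, 1/3)
2. A lies on line BD with BA:AD = 1:5 ⇒ A = (1/18, 8/9)
line AD meets QF at K = (1/2, 0)
D = A + t·(K−A) with t = 5/8, so AD:DK = 5/8:3/8

AD:DK = 5/3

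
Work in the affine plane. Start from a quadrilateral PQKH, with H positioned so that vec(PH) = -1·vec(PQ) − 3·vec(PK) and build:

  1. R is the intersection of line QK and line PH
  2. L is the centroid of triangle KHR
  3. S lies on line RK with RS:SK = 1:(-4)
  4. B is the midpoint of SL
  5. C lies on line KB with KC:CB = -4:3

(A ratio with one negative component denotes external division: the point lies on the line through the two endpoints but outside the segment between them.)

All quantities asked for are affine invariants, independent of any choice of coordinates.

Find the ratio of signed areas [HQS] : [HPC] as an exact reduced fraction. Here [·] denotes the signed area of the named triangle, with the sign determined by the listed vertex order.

[HQS]:[HPC] = -10/9

Work in coordinates with P = (0, 0), Q = (1, 0), K = (0, 1), H = (-1, -3).
1. R is the intersection of line QK and line PH ⇒ R = (1/4, 3/4)
2. L is the centroid of triangle KHR ⇒ L = (-1/4, -5/12)
3. S lies on line RK with RS:SK = 1:(-4) ⇒ S = (1/3, 2/3)
4. B is the midpoint of SL ⇒ B = (1/24, 1/8)
5. C lies on line KB with KC:CB = -4:3 ⇒ C = (1/6, -5/2)
2·[HQS] = 10/3, 2·[HPC] = -3
[HQS]:[HPC] = 10/3:-3 = -10/9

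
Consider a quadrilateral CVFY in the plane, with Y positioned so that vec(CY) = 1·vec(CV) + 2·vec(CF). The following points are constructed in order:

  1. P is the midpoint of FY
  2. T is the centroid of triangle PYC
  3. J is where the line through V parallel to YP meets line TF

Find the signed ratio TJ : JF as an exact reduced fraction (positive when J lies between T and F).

Set C = (0, 0), V = (1, 0), F = (0, 1), Y = (1, 2); any affine frame gives the same invariant.
1. P is the midpoint of FY ⇒ P = (1/2, 3/2)
2. T is the centroid of triangle PYC ⇒ T = (1/2, 7/6)
3. J is where the line through V parallel to YP meets line TF ⇒ J = (3, 2)
J = T + t·(F−T) with t = -5, so TJ:JF = t:(1−t) = -5:6

TJ:JF = -5/6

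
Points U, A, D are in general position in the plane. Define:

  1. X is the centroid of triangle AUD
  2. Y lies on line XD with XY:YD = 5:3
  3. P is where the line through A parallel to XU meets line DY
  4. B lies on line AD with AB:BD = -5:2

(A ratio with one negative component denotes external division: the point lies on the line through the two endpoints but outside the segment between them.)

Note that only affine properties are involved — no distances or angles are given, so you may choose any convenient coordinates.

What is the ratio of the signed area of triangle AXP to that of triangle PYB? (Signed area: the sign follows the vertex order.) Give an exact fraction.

[AXP]:[PYB] = 12/13

Set U = (0, 0), A = (1, 0), D = (0, 1); any affine frame gives the same invariant.
1. X is the centroid of triangle AUD ⇒ X = (1/3, 1/3)
2. Y lies on line XD with XY:YD = 5:3 ⇒ Y = (1/8, 3/4)
3. P is where the line through A parallel to XU meets line DY ⇒ P = (2/3, -1/3)
4. B lies on line AD with AB:BD = -5:2 ⇒ B = (-2/3, 5/3)
2·[AXP] = 1/3, 2·[PYB] = 13/36
[AXP]:[PYB] = 1/3:13/36 = 12/13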